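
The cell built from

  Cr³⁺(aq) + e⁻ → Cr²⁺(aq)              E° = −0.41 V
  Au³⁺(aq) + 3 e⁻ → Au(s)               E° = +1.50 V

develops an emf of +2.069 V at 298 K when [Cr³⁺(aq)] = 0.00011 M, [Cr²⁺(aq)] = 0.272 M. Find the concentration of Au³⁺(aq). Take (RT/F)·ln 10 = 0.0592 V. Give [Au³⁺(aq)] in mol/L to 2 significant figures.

0.0075 M

The Au³⁺/Au couple has the larger reduction potential, so it is the cathode: E°cell = +1.50 − (−0.41) = +1.91 V and n = 3.
From the Nernst equation, log Q = n(E° − E)/0.0592 = 3·(+1.91 − (+2.069))/0.0592 = −8.057.
For Au³⁺(aq) + 3 Cr²⁺(aq) → Au(s) + 3 Cr³⁺(aq), the reaction quotient is Q = [Cr³⁺(aq)]^3 / ([Au³⁺(aq)]·[Cr²⁺(aq)]^3).
Isolating [Au³⁺(aq)] in Q = 10^{−8.057} yields log [Au³⁺(aq)] = −2.123, i.e. 0.0075 M.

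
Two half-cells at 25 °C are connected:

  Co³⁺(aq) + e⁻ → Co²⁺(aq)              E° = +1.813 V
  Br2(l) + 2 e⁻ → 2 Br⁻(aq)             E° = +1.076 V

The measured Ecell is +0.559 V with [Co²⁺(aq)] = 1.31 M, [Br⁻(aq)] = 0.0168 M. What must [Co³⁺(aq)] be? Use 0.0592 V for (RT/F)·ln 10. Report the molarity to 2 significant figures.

The Co³⁺/Co²⁺ couple has the larger reduction potential, so it is the cathode: E°cell = +1.813 − (+1.076) = +0.737 V and n = 2.
Rearranging E = E° − (0.0592/n)·log Q gives log Q = 2(+0.737 − (+0.559))/0.0592 = 6.014.
Balancing electrons gives 2 Co³⁺(aq) + 2 Br⁻(aq) → 2 Co²⁺(aq) + Br2(l); thus Q = [Co²⁺(aq)]^2 / ([Co³⁺(aq)]^2·[Br⁻(aq)]^2).
Substituting the known concentrations and solving, log [Co³⁺(aq)] = −1.115 and [Co³⁺(aq)] = 0.077 M.

0.077 M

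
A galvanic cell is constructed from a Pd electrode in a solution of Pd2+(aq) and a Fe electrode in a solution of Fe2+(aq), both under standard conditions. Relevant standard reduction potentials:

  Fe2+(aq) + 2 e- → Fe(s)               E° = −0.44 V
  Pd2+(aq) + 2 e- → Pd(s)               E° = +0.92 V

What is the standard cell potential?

The Pd²⁺/Pd couple has the higher E°, so Pd ion is reduced (cathode) and Fe is oxidized (anode).
E°cell = E°(cathode) − E°(anode) = +0.92 − (−0.44) = +1.36 V.

+1.36 V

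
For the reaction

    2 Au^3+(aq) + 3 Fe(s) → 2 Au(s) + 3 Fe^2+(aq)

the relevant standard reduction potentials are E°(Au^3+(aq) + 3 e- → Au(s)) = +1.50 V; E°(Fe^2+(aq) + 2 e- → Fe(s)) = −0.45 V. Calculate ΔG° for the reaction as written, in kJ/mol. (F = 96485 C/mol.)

In the reaction as written Au^3+(aq) is reduced, so the Au³⁺/Au couple is the cathode and Fe²⁺/Fe is the anode.
E°cell = +1.50 − (−0.45) = +1.95 V; balancing electrons gives n = 6.
ΔG° = −nFE°cell = −(6)(96485)(+1.95) J/mol = −1129 kJ/mol.

−1129 kJ/mol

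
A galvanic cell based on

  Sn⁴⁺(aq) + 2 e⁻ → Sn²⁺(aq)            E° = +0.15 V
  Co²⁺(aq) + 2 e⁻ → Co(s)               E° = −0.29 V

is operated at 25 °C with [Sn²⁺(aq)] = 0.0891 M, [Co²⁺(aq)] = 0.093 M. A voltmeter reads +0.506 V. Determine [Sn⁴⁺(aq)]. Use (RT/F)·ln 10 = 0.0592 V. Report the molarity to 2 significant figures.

1.4 M

Sn⁴⁺/Sn²⁺ is the cathode (higher E°); E°cell = +0.15 − (−0.29) = +0.44 V with n = 2.
Rearranging E = E° − (0.0592/n)·log Q gives log Q = 2(+0.44 − (+0.506))/0.0592 = −2.230.
Balancing electrons gives Sn⁴⁺(aq) + Co(s) → Sn²⁺(aq) + Co²⁺(aq); thus Q = ([Sn²⁺(aq)]·[Co²⁺(aq)]) / [Sn⁴⁺(aq)].
Substituting the known concentrations and solving, log [Sn⁴⁺(aq)] = 0.148 and [Sn⁴⁺(aq)] = 1.4 M.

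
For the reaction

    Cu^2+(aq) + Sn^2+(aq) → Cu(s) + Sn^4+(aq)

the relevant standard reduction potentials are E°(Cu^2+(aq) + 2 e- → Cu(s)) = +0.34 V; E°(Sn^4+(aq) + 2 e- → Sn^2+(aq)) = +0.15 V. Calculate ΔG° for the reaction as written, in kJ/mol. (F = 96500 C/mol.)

−36.7 kJ/mol

In the reaction as written Cu^2+(aq) is reduced, so the Cu²⁺/Cu couple is the cathode and Sn⁴⁺/Sn²⁺ is the anode.
E°cell = +0.34 − (+0.15) = +0.19 V; balancing electrons gives n = 2.
ΔG° = −nFE°cell = −(2)(96500)(+0.19) J/mol = −36.7 kJ/mol.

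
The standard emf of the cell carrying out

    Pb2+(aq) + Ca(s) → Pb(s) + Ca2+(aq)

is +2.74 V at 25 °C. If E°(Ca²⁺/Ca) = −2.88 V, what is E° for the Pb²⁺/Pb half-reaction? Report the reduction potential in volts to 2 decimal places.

−0.14 V

In the reaction as written the Pb²⁺/Pb couple is reduced (cathode) and Ca²⁺/Ca is oxidized (anode), so E°cell = E°(Pb²⁺/Pb) − E°(Ca²⁺/Ca).
E°(Pb²⁺/Pb) = E°cell + E°(anode) = +2.74 + (−2.88) = −0.14 V.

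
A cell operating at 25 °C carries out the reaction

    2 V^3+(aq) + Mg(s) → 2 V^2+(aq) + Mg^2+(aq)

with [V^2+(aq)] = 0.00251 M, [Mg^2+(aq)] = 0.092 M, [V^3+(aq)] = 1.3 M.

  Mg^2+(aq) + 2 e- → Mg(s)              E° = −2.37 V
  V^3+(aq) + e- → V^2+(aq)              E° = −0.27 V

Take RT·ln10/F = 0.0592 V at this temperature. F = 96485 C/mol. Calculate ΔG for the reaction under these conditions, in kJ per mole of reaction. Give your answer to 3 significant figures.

E°cell = −0.27 − (−2.37) = +2.10 V; the balanced reaction transfers n = 2 electrons.
Q = ([V^2+(aq)]^2·[Mg^2+(aq)]) / [V^3+(aq)]^2 = 3.43×10^−7, so log Q = −6.465 and E = +2.10 − (0.0592/2)(−6.465) = +2.2914 V.
Finally ΔG = −nFE = −(2)(96485 C/mol)(+2.2914 V) = −442 kJ/mol.

−442 kJ/mol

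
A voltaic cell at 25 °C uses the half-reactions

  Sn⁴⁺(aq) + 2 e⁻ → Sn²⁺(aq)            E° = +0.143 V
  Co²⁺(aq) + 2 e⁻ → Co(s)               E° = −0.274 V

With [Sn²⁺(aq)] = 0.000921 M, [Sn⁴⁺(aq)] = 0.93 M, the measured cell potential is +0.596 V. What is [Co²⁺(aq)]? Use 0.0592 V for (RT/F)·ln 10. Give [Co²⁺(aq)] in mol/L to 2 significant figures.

With Sn⁴⁺/Sn²⁺ at the cathode and Co²⁺/Co at the anode, E°cell = +0.143 − (−0.274) = +0.417 V (n = 2).
Rearranging E = E° − (0.0592/n)·log Q gives log Q = 2(+0.417 − (+0.596))/0.0592 = −6.047.
The balanced reaction is Sn⁴⁺(aq) + Co(s) → Sn²⁺(aq) + Co²⁺(aq), so Q = ([Sn²⁺(aq)]·[Co²⁺(aq)]) / [Sn⁴⁺(aq)].
Substituting the known concentrations and solving, log [Co²⁺(aq)] = −3.043 and [Co²⁺(aq)] = 0.00091 M.

0.00091 M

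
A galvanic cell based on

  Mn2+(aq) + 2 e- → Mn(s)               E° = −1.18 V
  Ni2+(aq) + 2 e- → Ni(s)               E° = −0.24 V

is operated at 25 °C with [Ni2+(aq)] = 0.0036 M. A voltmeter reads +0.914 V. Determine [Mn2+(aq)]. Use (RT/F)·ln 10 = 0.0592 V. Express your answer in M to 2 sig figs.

The Ni²⁺/Ni couple has the larger reduction potential, so it is the cathode: E°cell = −0.24 − (−1.18) = +0.94 V and n = 2.
Since E = E° − (0.0592/n)·log Q, log Q = n(E° − E)/0.0592 = 0.878.
Balancing electrons gives Ni2+(aq) + Mn(s) → Ni(s) + Mn2+(aq); thus Q = [Mn2+(aq)] / [Ni2+(aq)].
Isolating [Mn2+(aq)] in Q = 10^{0.878} yields log [Mn2+(aq)] = −1.566, i.e. 0.027 M.

0.027 M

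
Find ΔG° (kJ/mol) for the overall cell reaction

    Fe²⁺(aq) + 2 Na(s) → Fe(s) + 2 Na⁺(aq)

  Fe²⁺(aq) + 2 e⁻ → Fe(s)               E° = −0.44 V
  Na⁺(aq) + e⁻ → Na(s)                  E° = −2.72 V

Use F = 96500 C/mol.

In the reaction as written Fe²⁺(aq) is reduced, so the Fe²⁺/Fe couple is the cathode and Na⁺/Na is the anode.
E°cell = −0.44 − (−2.72) = +2.28 V; balancing electrons gives n = 2.
ΔG° = −nFE°cell = −(2)(96500)(+2.28) J/mol = −440 kJ/mol.

−440 kJ/mol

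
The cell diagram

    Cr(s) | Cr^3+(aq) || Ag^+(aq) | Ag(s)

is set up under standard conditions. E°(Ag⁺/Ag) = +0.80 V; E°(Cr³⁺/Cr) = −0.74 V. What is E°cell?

+1.54 V

By convention the left-hand electrode in cell notation is the anode (oxidation) and the right-hand electrode is the cathode (reduction).
E°cell = E°(right) − E°(left) = +0.80 − (−0.74) = +1.54 V.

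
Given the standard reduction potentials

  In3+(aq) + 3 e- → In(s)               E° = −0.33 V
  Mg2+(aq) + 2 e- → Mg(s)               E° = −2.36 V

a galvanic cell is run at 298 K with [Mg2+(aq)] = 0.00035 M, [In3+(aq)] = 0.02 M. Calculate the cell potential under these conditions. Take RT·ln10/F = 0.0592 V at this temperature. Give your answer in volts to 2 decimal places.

+2.10 V

Since E°(In³⁺/In) > E°(Mg²⁺/Mg), In³⁺/In serves as the cathode.
E°cell = −0.33 − (−2.36) = +2.03 V, with n = 6 electrons transferred.
For the overall reaction 2 In3+(aq) + 3 Mg(s) → 2 In(s) + 3 Mg2+(aq), Q = [Mg2+(aq)]^3 / [In3+(aq)]^2 = 1.07×10^−7, giving log Q = −6.970.
E = E° − (0.0592/n)·log Q = +2.03 − (0.0592/6)(−6.970) = +2.10 V.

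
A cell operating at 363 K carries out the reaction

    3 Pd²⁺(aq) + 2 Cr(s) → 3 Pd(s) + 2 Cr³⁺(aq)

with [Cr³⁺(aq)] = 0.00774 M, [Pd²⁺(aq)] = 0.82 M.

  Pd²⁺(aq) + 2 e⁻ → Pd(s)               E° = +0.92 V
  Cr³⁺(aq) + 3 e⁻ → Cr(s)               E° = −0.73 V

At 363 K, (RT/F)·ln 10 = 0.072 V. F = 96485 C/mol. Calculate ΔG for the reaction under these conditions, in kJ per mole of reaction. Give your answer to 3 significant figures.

With Pd²⁺/Pd reduced at the cathode, E°cell = +0.92 − (−0.73) = +1.65 V and n = 6.
Q = [Cr³⁺(aq)]^2 / [Pd²⁺(aq)]^3 = 0.000109, so log Q = −3.964 and E = +1.65 − (0.072/6)(−3.964) = +1.6976 V.
Finally ΔG = −nFE = −(6)(96485 C/mol)(+1.6976 V) = −983 kJ/mol.

−983 kJ/mol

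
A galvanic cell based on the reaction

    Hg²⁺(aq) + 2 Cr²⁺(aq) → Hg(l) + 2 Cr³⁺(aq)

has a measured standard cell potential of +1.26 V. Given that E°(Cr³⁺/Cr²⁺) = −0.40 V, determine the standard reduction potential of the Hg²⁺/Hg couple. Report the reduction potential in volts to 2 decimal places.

+0.86 V

In the reaction as written the Hg²⁺/Hg couple is reduced (cathode) and Cr³⁺/Cr²⁺ is oxidized (anode), so E°cell = E°(Hg²⁺/Hg) − E°(Cr³⁺/Cr²⁺).
E°(Hg²⁺/Hg) = E°cell + E°(anode) = +1.26 + (−0.40) = +0.86 V.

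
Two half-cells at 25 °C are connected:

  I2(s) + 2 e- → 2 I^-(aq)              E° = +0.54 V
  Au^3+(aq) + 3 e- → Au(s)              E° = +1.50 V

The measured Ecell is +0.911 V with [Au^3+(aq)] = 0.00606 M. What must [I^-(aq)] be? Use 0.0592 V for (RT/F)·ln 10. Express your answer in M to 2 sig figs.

0.82 M

With Au³⁺/Au at the cathode and I₂/I⁻ at the anode, E°cell = +1.50 − (+0.54) = +0.96 V (n = 6).
From the Nernst equation, log Q = n(E° − E)/0.0592 = 6·(+0.96 − (+0.911))/0.0592 = 4.966.
Balancing electrons gives 2 Au^3+(aq) + 6 I^-(aq) → 2 Au(s) + 3 I2(s); thus Q = 1 / ([Au^3+(aq)]^2·[I^-(aq)]^6).
Solving for the unknown gives log [I^-(aq)] = −0.088, so [I^-(aq)] ≈ 0.82 M.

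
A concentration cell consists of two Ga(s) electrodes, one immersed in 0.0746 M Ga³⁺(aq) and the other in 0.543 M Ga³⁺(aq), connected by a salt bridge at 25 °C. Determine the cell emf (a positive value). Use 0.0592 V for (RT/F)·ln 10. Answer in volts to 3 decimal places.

0.017 V

For a concentration cell E°cell = 0, since both electrodes use the same couple.
The compartment with the higher Ga³⁺(aq) concentration (0.543 M) acts as the cathode; ions are reduced there and produced at the dilute (0.0746 M) anode.
With n = 3, Ecell = −(0.0592/3)·log([dilute]/[conc]) = −(0.0592/3)·log(0.0746/0.543) = +0.017 V.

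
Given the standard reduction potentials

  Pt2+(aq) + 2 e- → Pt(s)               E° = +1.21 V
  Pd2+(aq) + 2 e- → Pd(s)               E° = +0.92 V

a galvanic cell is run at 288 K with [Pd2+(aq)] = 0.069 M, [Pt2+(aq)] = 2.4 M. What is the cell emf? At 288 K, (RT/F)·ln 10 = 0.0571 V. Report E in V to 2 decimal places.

Since E°(Pt²⁺/Pt) > E°(Pd²⁺/Pd), Pt²⁺/Pt serves as the cathode.
The standard potential is +1.21 − (+0.92) = +0.29 V and the balanced reaction transfers n = 2 electrons.
Balancing gives Pt2+(aq) + Pd(s) → Pt(s) + Pd2+(aq); hence Q = [Pd2+(aq)] / [Pt2+(aq)] = 0.0288 (log Q = −1.541).
By the Nernst equation, E = +0.29 − (0.0571/2)·(−1.541) = +0.33 V.

+0.33 V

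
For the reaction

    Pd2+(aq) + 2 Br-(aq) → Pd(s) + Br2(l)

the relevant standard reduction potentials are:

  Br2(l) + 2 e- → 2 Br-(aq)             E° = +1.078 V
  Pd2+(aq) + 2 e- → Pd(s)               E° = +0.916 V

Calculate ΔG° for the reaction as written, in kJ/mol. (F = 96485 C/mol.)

In the reaction as written Pd2+(aq) is reduced, so the Pd²⁺/Pd couple is the cathode and Br₂/Br⁻ is the anode.
E°cell = +0.916 − (+1.078) = −0.162 V; balancing electrons gives n = 2.
ΔG° = −nFE°cell = −(2)(96485)(−0.162) J/mol = +31.3 kJ/mol.

+31.3 kJ/mol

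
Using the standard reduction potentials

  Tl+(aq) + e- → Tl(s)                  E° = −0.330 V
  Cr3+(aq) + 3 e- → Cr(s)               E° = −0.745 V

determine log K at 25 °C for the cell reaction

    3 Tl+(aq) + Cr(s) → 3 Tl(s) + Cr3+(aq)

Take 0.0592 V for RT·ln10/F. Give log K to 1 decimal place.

The Tl⁺/Tl couple is reduced (cathode); E°cell = −0.330 − (−0.745) = +0.415 V with n = 3.
At equilibrium E = 0, so log K = nE°cell / 0.0592 = (3)(+0.415) / 0.0592 = 21.0.

log K = 21.0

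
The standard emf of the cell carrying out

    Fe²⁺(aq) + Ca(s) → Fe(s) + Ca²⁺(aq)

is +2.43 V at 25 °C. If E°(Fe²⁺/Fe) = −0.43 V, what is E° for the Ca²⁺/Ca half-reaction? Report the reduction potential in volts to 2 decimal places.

−2.86 V

In the reaction as written the Fe²⁺/Fe couple is reduced (cathode) and Ca²⁺/Ca is oxidized (anode), so E°cell = E°(Fe²⁺/Fe) − E°(Ca²⁺/Ca).
E°(Ca²⁺/Ca) = E°(cathode) − E°cell = −0.43 − (+2.43) = −2.86 V.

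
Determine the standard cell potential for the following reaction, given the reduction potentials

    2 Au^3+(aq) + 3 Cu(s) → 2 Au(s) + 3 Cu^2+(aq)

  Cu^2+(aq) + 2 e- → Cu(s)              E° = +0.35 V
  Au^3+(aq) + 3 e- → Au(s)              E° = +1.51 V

+1.16 V

Au^3+(aq) gains electrons, so the Au³⁺/Au couple is the cathode; the Cu²⁺/Cu couple is the anode.
E°cell = E°(cathode) − E°(anode) = +1.51 − (+0.35) = +1.16 V.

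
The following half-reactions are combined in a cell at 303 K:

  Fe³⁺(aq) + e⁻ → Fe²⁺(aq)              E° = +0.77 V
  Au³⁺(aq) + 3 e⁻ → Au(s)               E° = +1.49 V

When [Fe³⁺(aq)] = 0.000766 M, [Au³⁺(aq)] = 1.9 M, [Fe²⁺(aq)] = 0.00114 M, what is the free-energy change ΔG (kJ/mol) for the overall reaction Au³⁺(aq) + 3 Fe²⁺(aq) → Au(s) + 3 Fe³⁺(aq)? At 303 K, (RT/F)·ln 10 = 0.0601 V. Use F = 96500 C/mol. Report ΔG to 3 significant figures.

E°cell = +1.49 − (+0.77) = +0.72 V; the balanced reaction transfers n = 3 electrons.
The reaction quotient is [Fe³⁺(aq)]^3 / ([Au³⁺(aq)]·[Fe²⁺(aq)]^3) = 0.16; by Nernst, E = +0.72 − (0.0601/3)(−0.797) = +0.7360 V.
ΔG = −nFE = −(3)(96500)(+0.7360) J/mol = −213 kJ/mol.

−213 kJ/mol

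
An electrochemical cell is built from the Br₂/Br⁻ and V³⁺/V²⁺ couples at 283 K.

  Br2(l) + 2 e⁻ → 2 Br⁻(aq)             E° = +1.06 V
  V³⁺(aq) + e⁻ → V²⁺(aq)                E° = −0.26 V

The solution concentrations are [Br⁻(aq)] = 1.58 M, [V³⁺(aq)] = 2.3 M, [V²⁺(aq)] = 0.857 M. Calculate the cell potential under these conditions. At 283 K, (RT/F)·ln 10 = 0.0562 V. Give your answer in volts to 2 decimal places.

+1.28 V

Since E°(Br₂/Br⁻) > E°(V³⁺/V²⁺), Br₂/Br⁻ serves as the cathode.
E°cell = E°cat − E°an = +1.06 − (−0.26) = +1.32 V; n = 2.
The balanced reaction is Br2(l) + 2 V²⁺(aq) → 2 Br⁻(aq) + 2 V³⁺(aq), so Q = ([Br⁻(aq)]^2·[V³⁺(aq)]^2) / [V²⁺(aq)]^2 = 18 and log Q = 1.255.
By the Nernst equation, E = +1.32 − (0.0562/2)·(1.255) = +1.28 V.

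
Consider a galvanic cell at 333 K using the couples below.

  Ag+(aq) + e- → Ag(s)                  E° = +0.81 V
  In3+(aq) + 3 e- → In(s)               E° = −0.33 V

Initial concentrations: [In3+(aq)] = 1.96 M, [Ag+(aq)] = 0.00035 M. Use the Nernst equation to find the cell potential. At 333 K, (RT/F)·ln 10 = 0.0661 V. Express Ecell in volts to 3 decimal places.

Ag⁺/Ag is reduced (cathode, E° = +0.81 V) and In³⁺/In is oxidized (anode).
E°cell = +0.81 − (−0.33) = +1.14 V, with n = 3 electrons transferred.
For the overall reaction 3 Ag+(aq) + In(s) → 3 Ag(s) + In3+(aq), Q = [In3+(aq)] / [Ag+(aq)]^3 = 4.57×10^10, giving log Q = 10.660.
Applying E = E° − (RT ln10/nF)·log Q gives +1.14 − (0.0661/3)(10.660) = +0.905 V.

+0.905 V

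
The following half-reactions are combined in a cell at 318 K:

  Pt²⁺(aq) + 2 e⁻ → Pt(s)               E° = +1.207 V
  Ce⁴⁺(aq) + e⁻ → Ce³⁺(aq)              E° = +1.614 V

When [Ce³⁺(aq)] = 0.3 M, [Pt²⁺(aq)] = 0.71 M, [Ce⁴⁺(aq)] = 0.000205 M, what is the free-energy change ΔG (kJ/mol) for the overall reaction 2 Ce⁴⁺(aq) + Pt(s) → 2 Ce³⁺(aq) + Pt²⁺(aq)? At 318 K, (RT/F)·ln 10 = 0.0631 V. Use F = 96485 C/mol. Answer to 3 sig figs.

−40.9 kJ/mol

With Ce⁴⁺/Ce³⁺ reduced at the cathode, E°cell = +1.614 − (+1.207) = +0.407 V and n = 2.
Q = ([Ce³⁺(aq)]^2·[Pt²⁺(aq)]) / [Ce⁴⁺(aq)]^2 = 1.52×10^6, so log Q = 6.182 and E = +0.407 − (0.0631/2)(6.182) = +0.2120 V.
Then ΔG = −nFE = −2 × 96485 × +0.2120 J/mol = −40.9 kJ/mol.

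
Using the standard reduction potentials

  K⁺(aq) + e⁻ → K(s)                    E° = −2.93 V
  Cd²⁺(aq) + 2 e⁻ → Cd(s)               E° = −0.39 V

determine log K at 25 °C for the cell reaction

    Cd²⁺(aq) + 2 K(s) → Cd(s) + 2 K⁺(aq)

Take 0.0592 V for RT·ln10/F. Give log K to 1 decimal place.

The Cd²⁺/Cd couple is reduced (cathode); E°cell = −0.39 − (−2.93) = +2.54 V with n = 2.
At equilibrium E = 0, so log K = nE°cell / 0.0592 = (2)(+2.54) / 0.0592 = 85.8.

log K = 85.8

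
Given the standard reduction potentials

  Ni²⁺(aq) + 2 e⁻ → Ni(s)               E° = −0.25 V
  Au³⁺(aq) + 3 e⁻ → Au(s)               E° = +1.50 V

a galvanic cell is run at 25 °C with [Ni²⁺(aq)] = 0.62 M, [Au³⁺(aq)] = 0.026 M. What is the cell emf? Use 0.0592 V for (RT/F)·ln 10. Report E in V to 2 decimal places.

Au³⁺/Au is reduced (cathode, E° = +1.50 V) and Ni²⁺/Ni is oxidized (anode).
The standard potential is +1.50 − (−0.25) = +1.75 V and the balanced reaction transfers n = 6 electrons.
The balanced reaction is 2 Au³⁺(aq) + 3 Ni(s) → 2 Au(s) + 3 Ni²⁺(aq), so Q = [Ni²⁺(aq)]^3 / [Au³⁺(aq)]^2 = 353 and log Q = 2.547.
Applying E = E° − (RT ln10/nF)·log Q gives +1.75 − (0.0592/6)(2.547) = +1.72 V.

+1.72 V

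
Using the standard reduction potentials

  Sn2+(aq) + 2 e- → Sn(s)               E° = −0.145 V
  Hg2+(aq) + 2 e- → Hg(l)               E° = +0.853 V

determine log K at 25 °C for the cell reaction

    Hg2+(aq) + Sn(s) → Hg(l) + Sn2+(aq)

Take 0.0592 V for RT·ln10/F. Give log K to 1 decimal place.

The Hg²⁺/Hg couple is reduced (cathode); E°cell = +0.853 − (−0.145) = +0.998 V with n = 2.
At equilibrium E = 0, so log K = nE°cell / 0.0592 = (2)(+0.998) / 0.0592 = 33.7.

log K = 33.7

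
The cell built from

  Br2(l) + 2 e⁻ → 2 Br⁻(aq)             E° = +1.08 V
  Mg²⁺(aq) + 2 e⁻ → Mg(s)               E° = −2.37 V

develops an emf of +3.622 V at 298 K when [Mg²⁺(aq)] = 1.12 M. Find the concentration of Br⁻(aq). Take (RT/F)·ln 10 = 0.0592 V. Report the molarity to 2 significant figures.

0.0012 M

Br₂/Br⁻ is the cathode (higher E°); E°cell = +1.08 − (−2.37) = +3.45 V with n = 2.
From the Nernst equation, log Q = n(E° − E)/0.0592 = 2·(+3.45 − (+3.622))/0.0592 = −5.811.
For Br2(l) + Mg(s) → 2 Br⁻(aq) + Mg²⁺(aq), the reaction quotient is Q = [Br⁻(aq)]^2·[Mg²⁺(aq)].
Substituting the known concentrations and solving, log [Br⁻(aq)] = −2.930 and [Br⁻(aq)] = 0.0012 M.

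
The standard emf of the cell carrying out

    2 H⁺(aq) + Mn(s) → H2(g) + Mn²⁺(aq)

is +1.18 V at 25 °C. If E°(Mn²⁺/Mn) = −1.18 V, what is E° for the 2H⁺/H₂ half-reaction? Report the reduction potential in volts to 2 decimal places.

+0.00 V

In the reaction as written the 2H⁺/H₂ couple is reduced (cathode) and Mn²⁺/Mn is oxidized (anode), so E°cell = E°(2H⁺/H₂) − E°(Mn²⁺/Mn).
E°(2H⁺/H₂) = E°cell + E°(anode) = +1.18 + (−1.18) = +0.00 V.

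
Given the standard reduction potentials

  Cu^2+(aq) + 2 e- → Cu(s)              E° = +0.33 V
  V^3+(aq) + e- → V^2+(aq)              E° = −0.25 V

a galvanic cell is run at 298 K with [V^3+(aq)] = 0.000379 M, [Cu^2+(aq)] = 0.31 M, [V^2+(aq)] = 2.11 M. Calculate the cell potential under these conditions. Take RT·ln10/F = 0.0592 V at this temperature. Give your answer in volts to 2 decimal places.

+0.79 V

The Cu²⁺/Cu couple has the more positive E°, so it is the cathode; V³⁺/V²⁺ is the anode.
E°cell = E°cat − E°an = +0.33 − (−0.25) = +0.58 V; n = 2.
For the overall reaction Cu^2+(aq) + 2 V^2+(aq) → Cu(s) + 2 V^3+(aq), Q = [V^3+(aq)]^2 / ([Cu^2+(aq)]·[V^2+(aq)]^2) = 1.04×10^−7, giving log Q = −6.983.
By the Nernst equation, E = +0.58 − (0.0592/2)·(−6.983) = +0.79 V.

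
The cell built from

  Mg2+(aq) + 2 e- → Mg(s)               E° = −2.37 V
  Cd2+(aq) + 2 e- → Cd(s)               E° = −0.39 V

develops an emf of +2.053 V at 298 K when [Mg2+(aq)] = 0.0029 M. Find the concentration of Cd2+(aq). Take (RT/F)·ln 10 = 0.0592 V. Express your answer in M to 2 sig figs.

0.85 M

With Cd²⁺/Cd at the cathode and Mg²⁺/Mg at the anode, E°cell = −0.39 − (−2.37) = +1.98 V (n = 2).
From the Nernst equation, log Q = n(E° − E)/0.0592 = 2·(+1.98 − (+2.053))/0.0592 = −2.466.
Balancing electrons gives Cd2+(aq) + Mg(s) → Cd(s) + Mg2+(aq); thus Q = [Mg2+(aq)] / [Cd2+(aq)].
Isolating [Cd2+(aq)] in Q = 10^{−2.466} yields log [Cd2+(aq)] = −0.072, i.e. 0.85 M.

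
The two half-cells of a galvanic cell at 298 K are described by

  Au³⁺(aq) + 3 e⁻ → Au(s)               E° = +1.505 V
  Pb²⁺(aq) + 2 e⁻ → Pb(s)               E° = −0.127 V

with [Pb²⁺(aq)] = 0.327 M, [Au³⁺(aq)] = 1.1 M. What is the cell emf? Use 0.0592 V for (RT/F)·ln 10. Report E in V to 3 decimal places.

+1.647 V

Au³⁺/Au is reduced (cathode, E° = +1.505 V) and Pb²⁺/Pb is oxidized (anode).
E°cell = +1.505 − (−0.127) = +1.632 V, with n = 6 electrons transferred.
For the overall reaction 2 Au³⁺(aq) + 3 Pb(s) → 2 Au(s) + 3 Pb²⁺(aq), Q = [Pb²⁺(aq)]^3 / [Au³⁺(aq)]^2 = 0.0289, giving log Q = −1.539.
Applying E = E° − (RT ln10/nF)·log Q gives +1.632 − (0.0592/6)(−1.539) = +1.647 V.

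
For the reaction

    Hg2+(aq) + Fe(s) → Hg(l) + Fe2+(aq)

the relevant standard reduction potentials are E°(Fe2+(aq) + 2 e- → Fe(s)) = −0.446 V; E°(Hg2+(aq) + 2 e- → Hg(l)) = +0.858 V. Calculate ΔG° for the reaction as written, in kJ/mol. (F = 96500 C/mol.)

In the reaction as written Hg2+(aq) is reduced, so the Hg²⁺/Hg couple is the cathode and Fe²⁺/Fe is the anode.
E°cell = +0.858 − (−0.446) = +1.304 V; balancing electrons gives n = 2.
ΔG° = −nFE°cell = −(2)(96500)(+1.304) J/mol = −252 kJ/mol.

−252 kJ/mol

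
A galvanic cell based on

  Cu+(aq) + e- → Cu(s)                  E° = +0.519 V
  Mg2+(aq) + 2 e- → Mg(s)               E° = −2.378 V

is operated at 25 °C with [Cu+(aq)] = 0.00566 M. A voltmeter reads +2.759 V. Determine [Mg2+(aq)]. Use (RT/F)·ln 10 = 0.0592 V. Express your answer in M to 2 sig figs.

The Cu⁺/Cu couple has the larger reduction potential, so it is the cathode: E°cell = +0.519 − (−2.378) = +2.897 V and n = 2.
From the Nernst equation, log Q = n(E° − E)/0.0592 = 2·(+2.897 − (+2.759))/0.0592 = 4.662.
Balancing electrons gives 2 Cu+(aq) + Mg(s) → 2 Cu(s) + Mg2+(aq); thus Q = [Mg2+(aq)] / [Cu+(aq)]^2.
Solving for the unknown gives log [Mg2+(aq)] = 0.168, so [Mg2+(aq)] ≈ 1.5 M.

1.5 M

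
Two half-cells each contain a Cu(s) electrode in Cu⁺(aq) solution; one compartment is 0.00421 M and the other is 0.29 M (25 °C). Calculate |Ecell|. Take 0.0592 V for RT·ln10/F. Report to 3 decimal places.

0.109 V

For a concentration cell E°cell = 0, since both electrodes use the same couple.
The compartment with the higher Cu⁺(aq) concentration (0.29 M) acts as the cathode; ions are reduced there and produced at the dilute (0.00421 M) anode.
With n = 1, Ecell = −(0.0592/1)·log([dilute]/[conc]) = −(0.0592/1)·log(0.00421/0.29) = +0.109 V.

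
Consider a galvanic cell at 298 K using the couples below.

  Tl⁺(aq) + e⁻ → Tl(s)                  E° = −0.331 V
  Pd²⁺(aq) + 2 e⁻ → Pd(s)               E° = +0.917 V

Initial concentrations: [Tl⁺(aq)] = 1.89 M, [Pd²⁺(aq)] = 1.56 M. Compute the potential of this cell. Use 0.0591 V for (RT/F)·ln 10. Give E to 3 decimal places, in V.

+1.237 V

The Pd²⁺/Pd couple has the more positive E°, so it is the cathode; Tl⁺/Tl is the anode.
E°cell = +0.917 − (−0.331) = +1.248 V, with n = 2 electrons transferred.
Balancing gives Pd²⁺(aq) + 2 Tl(s) → Pd(s) + 2 Tl⁺(aq); hence Q = [Tl⁺(aq)]^2 / [Pd²⁺(aq)] = 2.29 (log Q = 0.360).
By the Nernst equation, E = +1.248 − (0.0591/2)·(0.360) = +1.237 V.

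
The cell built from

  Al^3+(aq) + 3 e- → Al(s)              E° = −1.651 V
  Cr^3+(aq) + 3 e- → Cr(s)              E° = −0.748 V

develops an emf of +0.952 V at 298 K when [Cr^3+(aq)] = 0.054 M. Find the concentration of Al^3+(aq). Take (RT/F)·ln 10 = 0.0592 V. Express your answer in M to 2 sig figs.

Cr³⁺/Cr is the cathode (higher E°); E°cell = −0.748 − (−1.651) = +0.903 V with n = 3.
From the Nernst equation, log Q = n(E° − E)/0.0592 = 3·(+0.903 − (+0.952))/0.0592 = −2.483.
The balanced reaction is Cr^3+(aq) + Al(s) → Cr(s) + Al^3+(aq), so Q = [Al^3+(aq)] / [Cr^3+(aq)].
Substituting the known concentrations and solving, log [Al^3+(aq)] = −3.751 and [Al^3+(aq)] = 0.00018 M.

0.00018 M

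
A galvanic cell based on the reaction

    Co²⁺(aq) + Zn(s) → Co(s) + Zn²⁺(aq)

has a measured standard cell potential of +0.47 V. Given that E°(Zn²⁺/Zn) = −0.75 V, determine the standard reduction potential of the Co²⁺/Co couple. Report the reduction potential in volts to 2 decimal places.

In the reaction as written the Co²⁺/Co couple is reduced (cathode) and Zn²⁺/Zn is oxidized (anode), so E°cell = E°(Co²⁺/Co) − E°(Zn²⁺/Zn).
E°(Co²⁺/Co) = E°cell + E°(anode) = +0.47 + (−0.75) = −0.28 V.

−0.28 V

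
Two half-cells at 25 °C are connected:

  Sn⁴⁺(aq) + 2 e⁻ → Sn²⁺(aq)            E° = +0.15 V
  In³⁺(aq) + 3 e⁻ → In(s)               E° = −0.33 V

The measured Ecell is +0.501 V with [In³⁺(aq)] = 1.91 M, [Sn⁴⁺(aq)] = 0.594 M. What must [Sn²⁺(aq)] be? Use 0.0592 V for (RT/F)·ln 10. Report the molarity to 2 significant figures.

Sn⁴⁺/Sn²⁺ is the cathode (higher E°); E°cell = +0.15 − (−0.33) = +0.48 V with n = 6.
Rearranging E = E° − (0.0592/n)·log Q gives log Q = 6(+0.48 − (+0.501))/0.0592 = −2.128.
The balanced reaction is 3 Sn⁴⁺(aq) + 2 In(s) → 3 Sn²⁺(aq) + 2 In³⁺(aq), so Q = ([Sn²⁺(aq)]^3·[In³⁺(aq)]^2) / [Sn⁴⁺(aq)]^3.
Substituting the known concentrations and solving, log [Sn²⁺(aq)] = −1.123 and [Sn²⁺(aq)] = 0.075 M.

0.075 M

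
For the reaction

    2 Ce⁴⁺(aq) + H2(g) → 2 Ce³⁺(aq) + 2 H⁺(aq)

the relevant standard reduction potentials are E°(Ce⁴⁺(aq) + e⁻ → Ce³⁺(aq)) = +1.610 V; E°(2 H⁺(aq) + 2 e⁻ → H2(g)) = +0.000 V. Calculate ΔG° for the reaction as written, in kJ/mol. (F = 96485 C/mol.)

In the reaction as written Ce⁴⁺(aq) is reduced, so the Ce⁴⁺/Ce³⁺ couple is the cathode and 2H⁺/H₂ is the anode.
E°cell = +1.610 − (+0.000) = +1.610 V; balancing electrons gives n = 2.
ΔG° = −nFE°cell = −(2)(96485)(+1.610) J/mol = −311 kJ/mol.

−311 kJ/mol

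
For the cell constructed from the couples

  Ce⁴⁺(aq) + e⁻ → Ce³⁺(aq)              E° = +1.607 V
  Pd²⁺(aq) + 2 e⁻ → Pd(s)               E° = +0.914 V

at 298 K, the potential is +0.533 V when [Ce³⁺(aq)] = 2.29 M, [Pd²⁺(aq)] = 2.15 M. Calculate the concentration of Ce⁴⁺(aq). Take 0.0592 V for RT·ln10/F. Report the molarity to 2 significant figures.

0.0067 M

Ce⁴⁺/Ce³⁺ is the cathode (higher E°); E°cell = +1.607 − (+0.914) = +0.693 V with n = 2.
Since E = E° − (0.0592/n)·log Q, log Q = n(E° − E)/0.0592 = 5.405.
The balanced reaction is 2 Ce⁴⁺(aq) + Pd(s) → 2 Ce³⁺(aq) + Pd²⁺(aq), so Q = ([Ce³⁺(aq)]^2·[Pd²⁺(aq)]) / [Ce⁴⁺(aq)]^2.
Solving for the unknown gives log [Ce⁴⁺(aq)] = −2.176, so [Ce⁴⁺(aq)] ≈ 0.0067 M.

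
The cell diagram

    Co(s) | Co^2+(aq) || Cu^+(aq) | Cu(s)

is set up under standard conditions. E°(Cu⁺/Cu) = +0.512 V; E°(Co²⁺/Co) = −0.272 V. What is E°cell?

By convention the left-hand electrode in cell notation is the anode (oxidation) and the right-hand electrode is the cathode (reduction).
E°cell = E°(right) − E°(left) = +0.512 − (−0.272) = +0.784 V.

+0.784 V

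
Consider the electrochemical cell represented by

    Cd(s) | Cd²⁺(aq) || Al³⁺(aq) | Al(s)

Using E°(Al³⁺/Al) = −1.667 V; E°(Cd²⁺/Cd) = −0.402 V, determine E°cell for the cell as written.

−1.265 V

By convention the left-hand electrode in cell notation is the anode (oxidation) and the right-hand electrode is the cathode (reduction).
E°cell = E°(right) − E°(left) = −1.667 − (−0.402) = −1.265 V.
The negative sign shows that, as written, the cell would require an external voltage to drive the reaction.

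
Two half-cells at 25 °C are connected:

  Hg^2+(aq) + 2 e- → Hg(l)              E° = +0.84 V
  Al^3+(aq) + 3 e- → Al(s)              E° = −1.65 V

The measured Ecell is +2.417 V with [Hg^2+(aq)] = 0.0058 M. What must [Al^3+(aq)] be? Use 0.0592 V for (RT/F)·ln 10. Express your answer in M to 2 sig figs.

2.2 M

With Hg²⁺/Hg at the cathode and Al³⁺/Al at the anode, E°cell = +0.84 − (−1.65) = +2.49 V (n = 6).
Rearranging E = E° − (0.0592/n)·log Q gives log Q = 6(+2.49 − (+2.417))/0.0592 = 7.399.
Balancing electrons gives 3 Hg^2+(aq) + 2 Al(s) → 3 Hg(l) + 2 Al^3+(aq); thus Q = [Al^3+(aq)]^2 / [Hg^2+(aq)]^3.
Substituting the known concentrations and solving, log [Al^3+(aq)] = 0.345 and [Al^3+(aq)] = 2.2 M.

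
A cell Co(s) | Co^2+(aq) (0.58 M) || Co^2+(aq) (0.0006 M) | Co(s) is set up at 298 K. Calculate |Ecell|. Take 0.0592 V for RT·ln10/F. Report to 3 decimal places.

For a concentration cell E°cell = 0, since both electrodes use the same couple.
The compartment with the higher Co^2+(aq) concentration (0.58 M) acts as the cathode; ions are reduced there and produced at the dilute (0.0006 M) anode.
With n = 2, Ecell = −(0.0592/2)·log([dilute]/[conc]) = −(0.0592/2)·log(0.0006/0.58) = +0.088 V.

0.088 V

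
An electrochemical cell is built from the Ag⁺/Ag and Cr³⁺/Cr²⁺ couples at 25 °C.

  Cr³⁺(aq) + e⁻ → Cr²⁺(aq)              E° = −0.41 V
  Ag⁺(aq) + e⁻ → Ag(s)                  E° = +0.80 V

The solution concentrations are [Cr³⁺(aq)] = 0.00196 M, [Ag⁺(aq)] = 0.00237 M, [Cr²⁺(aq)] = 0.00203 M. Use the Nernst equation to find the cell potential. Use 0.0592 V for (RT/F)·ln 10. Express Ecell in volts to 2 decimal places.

+1.06 V

Since E°(Ag⁺/Ag) > E°(Cr³⁺/Cr²⁺), Ag⁺/Ag serves as the cathode.
The standard potential is +0.80 − (−0.41) = +1.21 V and the balanced reaction transfers n = 1 electron.
The balanced reaction is Ag⁺(aq) + Cr²⁺(aq) → Ag(s) + Cr³⁺(aq), so Q = [Cr³⁺(aq)] / ([Ag⁺(aq)]·[Cr²⁺(aq)]) = 407 and log Q = 2.610.
Applying E = E° − (RT ln10/nF)·log Q gives +1.21 − (0.0592/1)(2.610) = +1.06 V.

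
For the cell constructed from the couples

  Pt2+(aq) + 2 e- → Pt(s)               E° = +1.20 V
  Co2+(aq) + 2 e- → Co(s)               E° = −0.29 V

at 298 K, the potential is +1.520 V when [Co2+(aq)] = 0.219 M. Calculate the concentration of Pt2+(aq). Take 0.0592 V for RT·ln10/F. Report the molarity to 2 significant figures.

The Pt²⁺/Pt couple has the larger reduction potential, so it is the cathode: E°cell = +1.20 − (−0.29) = +1.49 V and n = 2.
Since E = E° − (0.0592/n)·log Q, log Q = n(E° − E)/0.0592 = −1.014.
Balancing electrons gives Pt2+(aq) + Co(s) → Pt(s) + Co2+(aq); thus Q = [Co2+(aq)] / [Pt2+(aq)].
Substituting the known concentrations and solving, log [Pt2+(aq)] = 0.354 and [Pt2+(aq)] = 2.3 M.

2.3 M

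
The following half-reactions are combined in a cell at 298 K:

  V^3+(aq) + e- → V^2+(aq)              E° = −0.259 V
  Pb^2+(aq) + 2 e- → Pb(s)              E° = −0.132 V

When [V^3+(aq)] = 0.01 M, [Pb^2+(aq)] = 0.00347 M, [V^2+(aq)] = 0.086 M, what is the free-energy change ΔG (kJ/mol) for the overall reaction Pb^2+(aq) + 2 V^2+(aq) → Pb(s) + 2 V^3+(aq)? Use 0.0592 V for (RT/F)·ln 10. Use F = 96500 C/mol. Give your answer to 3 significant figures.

−21.1 kJ/mol

The standard cell potential is −0.132 − (−0.259) = +0.127 V, with n = 2 electrons in the balanced equation.
Here Q = [V^3+(aq)]^2 / ([Pb^2+(aq)]·[V^2+(aq)]^2) = 3.9 (log Q = 0.591), giving E = +0.127 − (0.0592/2)·(0.591) = +0.1095 V.
ΔG = −nFE = −(2)(96500)(+0.1095) J/mol = −21.1 kJ/mol.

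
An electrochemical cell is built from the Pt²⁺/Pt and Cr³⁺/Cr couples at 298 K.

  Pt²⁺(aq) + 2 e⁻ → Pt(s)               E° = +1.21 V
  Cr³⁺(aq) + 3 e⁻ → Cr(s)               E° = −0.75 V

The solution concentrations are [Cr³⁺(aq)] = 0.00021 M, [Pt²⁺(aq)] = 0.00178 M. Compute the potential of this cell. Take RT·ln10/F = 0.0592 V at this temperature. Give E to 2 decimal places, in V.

+1.95 V

Pt²⁺/Pt is reduced (cathode, E° = +1.21 V) and Cr³⁺/Cr is oxidized (anode).
E°cell = +1.21 − (−0.75) = +1.96 V, with n = 6 electrons transferred.
For the overall reaction 3 Pt²⁺(aq) + 2 Cr(s) → 3 Pt(s) + 2 Cr³⁺(aq), Q = [Cr³⁺(aq)]^2 / [Pt²⁺(aq)]^3 = 7.82, giving log Q = 0.893.
E = E° − (0.0592/n)·log Q = +1.96 − (0.0592/6)(0.893) = +1.95 V.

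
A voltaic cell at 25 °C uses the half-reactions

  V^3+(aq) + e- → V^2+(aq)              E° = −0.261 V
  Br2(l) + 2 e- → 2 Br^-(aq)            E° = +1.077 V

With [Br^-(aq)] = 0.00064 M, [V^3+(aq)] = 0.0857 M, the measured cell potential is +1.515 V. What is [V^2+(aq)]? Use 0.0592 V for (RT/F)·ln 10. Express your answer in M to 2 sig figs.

0.054 M

The Br₂/Br⁻ couple has the larger reduction potential, so it is the cathode: E°cell = +1.077 − (−0.261) = +1.338 V and n = 2.
Since E = E° − (0.0592/n)·log Q, log Q = n(E° − E)/0.0592 = −5.980.
For Br2(l) + 2 V^2+(aq) → 2 Br^-(aq) + 2 V^3+(aq), the reaction quotient is Q = ([Br^-(aq)]^2·[V^3+(aq)]^2) / [V^2+(aq)]^2.
Solving for the unknown gives log [V^2+(aq)] = −1.271, so [V^2+(aq)] ≈ 0.054 M.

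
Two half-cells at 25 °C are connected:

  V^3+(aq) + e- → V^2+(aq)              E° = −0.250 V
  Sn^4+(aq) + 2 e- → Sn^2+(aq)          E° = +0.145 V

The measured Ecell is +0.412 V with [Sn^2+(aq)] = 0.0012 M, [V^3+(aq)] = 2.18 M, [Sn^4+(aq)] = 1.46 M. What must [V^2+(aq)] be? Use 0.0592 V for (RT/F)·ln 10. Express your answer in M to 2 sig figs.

The Sn⁴⁺/Sn²⁺ couple has the larger reduction potential, so it is the cathode: E°cell = +0.145 − (−0.250) = +0.395 V and n = 2.
Rearranging E = E° − (0.0592/n)·log Q gives log Q = 2(+0.395 − (+0.412))/0.0592 = −0.574.
For Sn^4+(aq) + 2 V^2+(aq) → Sn^2+(aq) + 2 V^3+(aq), the reaction quotient is Q = ([Sn^2+(aq)]·[V^3+(aq)]^2) / ([Sn^4+(aq)]·[V^2+(aq)]^2).
Solving for the unknown gives log [V^2+(aq)] = −0.917, so [V^2+(aq)] ≈ 0.12 M.

0.12 M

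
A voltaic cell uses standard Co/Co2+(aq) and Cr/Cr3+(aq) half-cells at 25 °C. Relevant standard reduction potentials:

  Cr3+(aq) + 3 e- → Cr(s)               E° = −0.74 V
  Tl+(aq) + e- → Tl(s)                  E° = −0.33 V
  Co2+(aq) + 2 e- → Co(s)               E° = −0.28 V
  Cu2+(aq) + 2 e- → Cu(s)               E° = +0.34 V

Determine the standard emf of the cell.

Of the two couples in this cell, the one with the more positive reduction potential is reduced at the cathode: here that is Co²⁺/Co (−0.28 V); Cr³⁺/Cr (−0.74 V) is the anode.
E°cell = E°(cathode) − E°(anode) = −0.28 − (−0.74) = +0.46 V.

+0.46 V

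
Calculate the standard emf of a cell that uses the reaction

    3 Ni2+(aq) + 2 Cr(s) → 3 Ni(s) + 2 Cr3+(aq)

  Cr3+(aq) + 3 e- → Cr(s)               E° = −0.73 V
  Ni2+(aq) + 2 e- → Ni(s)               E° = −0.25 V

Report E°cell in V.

Ni2+(aq) gains electrons, so the Ni²⁺/Ni couple is the cathode; the Cr³⁺/Cr couple is the anode.
E°cell = E°(cathode) − E°(anode) = −0.25 − (−0.73) = +0.48 V.
The positive value indicates the reaction is spontaneous as written.

+0.48 V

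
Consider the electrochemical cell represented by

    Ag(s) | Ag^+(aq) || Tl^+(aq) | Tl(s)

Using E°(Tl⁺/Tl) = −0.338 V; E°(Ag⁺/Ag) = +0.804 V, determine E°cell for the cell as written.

By convention the left-hand electrode in cell notation is the anode (oxidation) and the right-hand electrode is the cathode (reduction).
E°cell = E°(right) − E°(left) = −0.338 − (+0.804) = −1.142 V.
The negative sign shows that, as written, the cell would require an external voltage to drive the reaction.

−1.142 V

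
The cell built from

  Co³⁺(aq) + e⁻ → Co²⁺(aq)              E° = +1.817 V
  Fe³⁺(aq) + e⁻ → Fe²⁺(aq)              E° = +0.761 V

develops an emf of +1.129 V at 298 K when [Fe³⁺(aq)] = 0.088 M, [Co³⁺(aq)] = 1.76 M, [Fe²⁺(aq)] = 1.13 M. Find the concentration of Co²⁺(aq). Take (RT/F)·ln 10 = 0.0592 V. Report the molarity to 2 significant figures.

1.3 M

With Co³⁺/Co²⁺ at the cathode and Fe³⁺/Fe²⁺ at the anode, E°cell = +1.817 − (+0.761) = +1.056 V (n = 1).
From the Nernst equation, log Q = n(E° − E)/0.0592 = 1·(+1.056 − (+1.129))/0.0592 = −1.233.
Balancing electrons gives Co³⁺(aq) + Fe²⁺(aq) → Co²⁺(aq) + Fe³⁺(aq); thus Q = ([Co²⁺(aq)]·[Fe³⁺(aq)]) / ([Co³⁺(aq)]·[Fe²⁺(aq)]).
Isolating [Co²⁺(aq)] in Q = 10^{−1.233} yields log [Co²⁺(aq)] = 0.121, i.e. 1.3 M.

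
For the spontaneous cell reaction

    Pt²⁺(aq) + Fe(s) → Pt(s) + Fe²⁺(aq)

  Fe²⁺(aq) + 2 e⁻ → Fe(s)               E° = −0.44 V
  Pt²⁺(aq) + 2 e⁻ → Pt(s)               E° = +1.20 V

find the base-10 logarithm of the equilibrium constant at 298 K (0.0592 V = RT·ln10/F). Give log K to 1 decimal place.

The Pt²⁺/Pt couple is reduced (cathode); E°cell = +1.20 − (−0.44) = +1.64 V with n = 2.
At equilibrium E = 0, so log K = nE°cell / 0.0592 = (2)(+1.64) / 0.0592 = 55.4.

log K = 55.4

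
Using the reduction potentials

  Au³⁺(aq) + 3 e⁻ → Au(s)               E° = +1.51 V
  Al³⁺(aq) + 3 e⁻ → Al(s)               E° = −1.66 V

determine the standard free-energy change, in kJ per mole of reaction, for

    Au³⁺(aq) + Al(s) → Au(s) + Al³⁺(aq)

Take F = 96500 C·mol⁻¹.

In the reaction as written Au³⁺(aq) is reduced, so the Au³⁺/Au couple is the cathode and Al³⁺/Al is the anode.
E°cell = +1.51 − (−1.66) = +3.17 V; balancing electrons gives n = 3.
ΔG° = −nFE°cell = −(3)(96500)(+3.17) J/mol = −918 kJ/mol.

−918 kJ/mol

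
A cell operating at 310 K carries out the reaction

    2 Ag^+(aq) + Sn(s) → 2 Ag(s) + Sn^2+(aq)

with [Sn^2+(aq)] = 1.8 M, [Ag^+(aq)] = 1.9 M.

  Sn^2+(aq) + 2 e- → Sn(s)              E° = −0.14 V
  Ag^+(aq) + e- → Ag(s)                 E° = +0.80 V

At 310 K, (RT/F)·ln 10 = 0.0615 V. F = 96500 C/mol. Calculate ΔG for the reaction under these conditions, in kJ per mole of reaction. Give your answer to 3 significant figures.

The standard cell potential is +0.80 − (−0.14) = +0.94 V, with n = 2 electrons in the balanced equation.
The reaction quotient is [Sn^2+(aq)] / [Ag^+(aq)]^2 = 0.499; by Nernst, E = +0.94 − (0.0615/2)(−0.302) = +0.9493 V.
Then ΔG = −nFE = −2 × 96500 × +0.9493 J/mol = −183 kJ/mol.

−183 kJ/mol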